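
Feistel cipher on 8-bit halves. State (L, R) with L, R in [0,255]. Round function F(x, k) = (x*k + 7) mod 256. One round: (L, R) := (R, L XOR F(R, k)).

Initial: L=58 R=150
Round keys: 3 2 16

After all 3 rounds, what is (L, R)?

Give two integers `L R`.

Round 1 (k=3): L=150 R=243
Round 2 (k=2): L=243 R=123
Round 3 (k=16): L=123 R=68

Answer: 123 68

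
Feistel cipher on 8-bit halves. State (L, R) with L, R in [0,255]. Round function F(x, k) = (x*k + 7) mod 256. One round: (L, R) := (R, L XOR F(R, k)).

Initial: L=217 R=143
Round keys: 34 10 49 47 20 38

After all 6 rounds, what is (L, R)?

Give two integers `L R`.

Answer: 252 51

Derivation:
Round 1 (k=34): L=143 R=220
Round 2 (k=10): L=220 R=16
Round 3 (k=49): L=16 R=203
Round 4 (k=47): L=203 R=92
Round 5 (k=20): L=92 R=252
Round 6 (k=38): L=252 R=51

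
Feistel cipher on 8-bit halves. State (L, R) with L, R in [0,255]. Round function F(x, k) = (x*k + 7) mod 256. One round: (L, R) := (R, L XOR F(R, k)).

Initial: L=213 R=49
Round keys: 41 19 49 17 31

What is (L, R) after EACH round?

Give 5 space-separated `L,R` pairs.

Round 1 (k=41): L=49 R=53
Round 2 (k=19): L=53 R=199
Round 3 (k=49): L=199 R=43
Round 4 (k=17): L=43 R=37
Round 5 (k=31): L=37 R=169

Answer: 49,53 53,199 199,43 43,37 37,169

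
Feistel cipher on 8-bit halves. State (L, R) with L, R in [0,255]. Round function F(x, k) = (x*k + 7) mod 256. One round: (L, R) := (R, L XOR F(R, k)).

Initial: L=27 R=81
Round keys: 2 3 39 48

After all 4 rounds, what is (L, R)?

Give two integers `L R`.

Round 1 (k=2): L=81 R=178
Round 2 (k=3): L=178 R=76
Round 3 (k=39): L=76 R=41
Round 4 (k=48): L=41 R=251

Answer: 41 251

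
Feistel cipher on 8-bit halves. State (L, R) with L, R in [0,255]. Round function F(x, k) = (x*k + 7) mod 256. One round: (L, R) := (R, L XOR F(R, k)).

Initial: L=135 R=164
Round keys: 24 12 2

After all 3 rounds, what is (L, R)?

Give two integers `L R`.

Answer: 35 173

Derivation:
Round 1 (k=24): L=164 R=224
Round 2 (k=12): L=224 R=35
Round 3 (k=2): L=35 R=173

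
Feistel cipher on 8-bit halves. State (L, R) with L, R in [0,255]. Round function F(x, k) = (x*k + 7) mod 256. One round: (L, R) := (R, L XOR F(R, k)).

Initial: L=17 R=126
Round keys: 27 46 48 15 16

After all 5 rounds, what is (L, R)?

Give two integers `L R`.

Round 1 (k=27): L=126 R=64
Round 2 (k=46): L=64 R=249
Round 3 (k=48): L=249 R=247
Round 4 (k=15): L=247 R=121
Round 5 (k=16): L=121 R=96

Answer: 121 96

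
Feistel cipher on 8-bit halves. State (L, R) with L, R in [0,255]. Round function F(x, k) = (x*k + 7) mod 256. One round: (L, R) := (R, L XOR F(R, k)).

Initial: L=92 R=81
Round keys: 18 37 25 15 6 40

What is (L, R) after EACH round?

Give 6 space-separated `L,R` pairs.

Round 1 (k=18): L=81 R=229
Round 2 (k=37): L=229 R=113
Round 3 (k=25): L=113 R=245
Round 4 (k=15): L=245 R=19
Round 5 (k=6): L=19 R=140
Round 6 (k=40): L=140 R=244

Answer: 81,229 229,113 113,245 245,19 19,140 140,244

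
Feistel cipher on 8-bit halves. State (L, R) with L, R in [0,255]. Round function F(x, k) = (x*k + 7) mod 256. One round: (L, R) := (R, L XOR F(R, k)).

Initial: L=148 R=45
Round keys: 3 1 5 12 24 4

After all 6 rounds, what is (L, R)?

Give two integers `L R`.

Answer: 182 224

Derivation:
Round 1 (k=3): L=45 R=26
Round 2 (k=1): L=26 R=12
Round 3 (k=5): L=12 R=89
Round 4 (k=12): L=89 R=63
Round 5 (k=24): L=63 R=182
Round 6 (k=4): L=182 R=224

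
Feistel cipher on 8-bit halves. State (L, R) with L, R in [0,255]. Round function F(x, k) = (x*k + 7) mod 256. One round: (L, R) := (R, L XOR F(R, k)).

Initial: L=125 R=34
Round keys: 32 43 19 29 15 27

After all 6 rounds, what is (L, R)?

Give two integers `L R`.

Round 1 (k=32): L=34 R=58
Round 2 (k=43): L=58 R=231
Round 3 (k=19): L=231 R=22
Round 4 (k=29): L=22 R=98
Round 5 (k=15): L=98 R=211
Round 6 (k=27): L=211 R=42

Answer: 211 42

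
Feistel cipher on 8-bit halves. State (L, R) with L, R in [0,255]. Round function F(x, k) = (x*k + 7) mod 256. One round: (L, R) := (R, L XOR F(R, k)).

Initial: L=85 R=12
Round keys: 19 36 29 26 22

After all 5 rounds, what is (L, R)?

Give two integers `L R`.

Round 1 (k=19): L=12 R=190
Round 2 (k=36): L=190 R=179
Round 3 (k=29): L=179 R=240
Round 4 (k=26): L=240 R=212
Round 5 (k=22): L=212 R=207

Answer: 212 207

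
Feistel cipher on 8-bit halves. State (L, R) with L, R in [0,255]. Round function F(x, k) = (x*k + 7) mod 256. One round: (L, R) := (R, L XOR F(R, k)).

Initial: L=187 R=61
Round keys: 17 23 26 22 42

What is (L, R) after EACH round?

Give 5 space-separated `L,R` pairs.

Round 1 (k=17): L=61 R=175
Round 2 (k=23): L=175 R=253
Round 3 (k=26): L=253 R=22
Round 4 (k=22): L=22 R=22
Round 5 (k=42): L=22 R=181

Answer: 61,175 175,253 253,22 22,22 22,181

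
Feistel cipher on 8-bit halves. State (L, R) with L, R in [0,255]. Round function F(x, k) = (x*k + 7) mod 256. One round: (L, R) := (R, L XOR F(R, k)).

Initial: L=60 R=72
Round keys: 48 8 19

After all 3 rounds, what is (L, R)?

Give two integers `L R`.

Round 1 (k=48): L=72 R=187
Round 2 (k=8): L=187 R=151
Round 3 (k=19): L=151 R=135

Answer: 151 135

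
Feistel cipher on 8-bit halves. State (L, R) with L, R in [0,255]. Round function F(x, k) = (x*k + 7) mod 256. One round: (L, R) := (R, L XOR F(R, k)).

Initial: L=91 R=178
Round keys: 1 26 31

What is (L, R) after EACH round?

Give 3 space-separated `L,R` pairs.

Answer: 178,226 226,73 73,60

Derivation:
Round 1 (k=1): L=178 R=226
Round 2 (k=26): L=226 R=73
Round 3 (k=31): L=73 R=60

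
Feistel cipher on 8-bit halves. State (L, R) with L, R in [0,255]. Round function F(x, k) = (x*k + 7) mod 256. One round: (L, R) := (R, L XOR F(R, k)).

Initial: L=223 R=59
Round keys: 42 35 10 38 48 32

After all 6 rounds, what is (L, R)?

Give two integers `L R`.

Answer: 142 196

Derivation:
Round 1 (k=42): L=59 R=106
Round 2 (k=35): L=106 R=190
Round 3 (k=10): L=190 R=25
Round 4 (k=38): L=25 R=3
Round 5 (k=48): L=3 R=142
Round 6 (k=32): L=142 R=196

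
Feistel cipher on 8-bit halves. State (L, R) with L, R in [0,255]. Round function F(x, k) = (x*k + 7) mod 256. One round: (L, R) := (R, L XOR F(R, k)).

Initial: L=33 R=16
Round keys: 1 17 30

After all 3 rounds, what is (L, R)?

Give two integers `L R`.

Answer: 141 187

Derivation:
Round 1 (k=1): L=16 R=54
Round 2 (k=17): L=54 R=141
Round 3 (k=30): L=141 R=187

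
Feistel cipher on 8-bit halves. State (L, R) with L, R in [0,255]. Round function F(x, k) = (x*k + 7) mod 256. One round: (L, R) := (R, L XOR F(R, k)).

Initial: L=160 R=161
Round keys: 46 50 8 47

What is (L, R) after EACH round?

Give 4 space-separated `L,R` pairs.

Answer: 161,85 85,0 0,82 82,21

Derivation:
Round 1 (k=46): L=161 R=85
Round 2 (k=50): L=85 R=0
Round 3 (k=8): L=0 R=82
Round 4 (k=47): L=82 R=21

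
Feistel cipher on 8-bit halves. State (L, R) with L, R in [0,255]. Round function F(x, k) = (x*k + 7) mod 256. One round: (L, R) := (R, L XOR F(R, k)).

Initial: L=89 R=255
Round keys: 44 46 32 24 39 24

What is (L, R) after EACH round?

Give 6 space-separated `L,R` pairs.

Answer: 255,130 130,156 156,5 5,227 227,153 153,188

Derivation:
Round 1 (k=44): L=255 R=130
Round 2 (k=46): L=130 R=156
Round 3 (k=32): L=156 R=5
Round 4 (k=24): L=5 R=227
Round 5 (k=39): L=227 R=153
Round 6 (k=24): L=153 R=188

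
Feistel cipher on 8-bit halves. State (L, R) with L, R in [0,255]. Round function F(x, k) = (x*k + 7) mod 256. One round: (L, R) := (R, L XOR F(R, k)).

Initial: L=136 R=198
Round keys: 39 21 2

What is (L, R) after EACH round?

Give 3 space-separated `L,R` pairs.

Answer: 198,185 185,242 242,82

Derivation:
Round 1 (k=39): L=198 R=185
Round 2 (k=21): L=185 R=242
Round 3 (k=2): L=242 R=82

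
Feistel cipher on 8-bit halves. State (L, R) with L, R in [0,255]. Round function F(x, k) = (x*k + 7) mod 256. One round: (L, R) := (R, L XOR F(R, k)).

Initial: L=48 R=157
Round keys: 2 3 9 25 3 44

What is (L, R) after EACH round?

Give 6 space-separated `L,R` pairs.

Answer: 157,113 113,199 199,119 119,97 97,93 93,98

Derivation:
Round 1 (k=2): L=157 R=113
Round 2 (k=3): L=113 R=199
Round 3 (k=9): L=199 R=119
Round 4 (k=25): L=119 R=97
Round 5 (k=3): L=97 R=93
Round 6 (k=44): L=93 R=98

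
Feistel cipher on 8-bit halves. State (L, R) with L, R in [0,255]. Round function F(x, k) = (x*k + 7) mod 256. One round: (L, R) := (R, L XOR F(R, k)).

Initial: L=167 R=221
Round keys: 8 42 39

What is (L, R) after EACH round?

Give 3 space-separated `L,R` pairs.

Round 1 (k=8): L=221 R=72
Round 2 (k=42): L=72 R=10
Round 3 (k=39): L=10 R=197

Answer: 221,72 72,10 10,197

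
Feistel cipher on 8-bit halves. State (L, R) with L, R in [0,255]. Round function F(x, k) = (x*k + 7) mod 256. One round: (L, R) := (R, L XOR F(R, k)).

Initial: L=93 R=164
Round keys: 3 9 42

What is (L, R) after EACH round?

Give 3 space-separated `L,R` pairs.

Round 1 (k=3): L=164 R=174
Round 2 (k=9): L=174 R=129
Round 3 (k=42): L=129 R=159

Answer: 164,174 174,129 129,159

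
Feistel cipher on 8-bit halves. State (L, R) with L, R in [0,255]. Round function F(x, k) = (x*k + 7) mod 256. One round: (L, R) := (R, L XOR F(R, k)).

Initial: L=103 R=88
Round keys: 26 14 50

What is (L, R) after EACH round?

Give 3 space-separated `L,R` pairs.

Answer: 88,144 144,191 191,197

Derivation:
Round 1 (k=26): L=88 R=144
Round 2 (k=14): L=144 R=191
Round 3 (k=50): L=191 R=197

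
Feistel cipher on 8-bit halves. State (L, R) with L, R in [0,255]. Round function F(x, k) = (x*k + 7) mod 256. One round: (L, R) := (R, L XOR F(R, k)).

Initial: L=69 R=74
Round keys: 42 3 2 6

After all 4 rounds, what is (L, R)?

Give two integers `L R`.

Round 1 (k=42): L=74 R=110
Round 2 (k=3): L=110 R=27
Round 3 (k=2): L=27 R=83
Round 4 (k=6): L=83 R=226

Answer: 83 226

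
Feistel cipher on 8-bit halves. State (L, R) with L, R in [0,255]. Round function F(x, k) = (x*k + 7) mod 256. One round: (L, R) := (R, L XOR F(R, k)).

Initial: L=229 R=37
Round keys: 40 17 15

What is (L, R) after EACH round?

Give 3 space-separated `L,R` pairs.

Round 1 (k=40): L=37 R=42
Round 2 (k=17): L=42 R=244
Round 3 (k=15): L=244 R=121

Answer: 37,42 42,244 244,121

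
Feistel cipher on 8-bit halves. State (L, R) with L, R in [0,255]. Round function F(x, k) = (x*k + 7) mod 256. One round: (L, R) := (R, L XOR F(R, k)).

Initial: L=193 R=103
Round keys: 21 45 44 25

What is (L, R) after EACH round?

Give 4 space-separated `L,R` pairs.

Answer: 103,187 187,129 129,136 136,206

Derivation:
Round 1 (k=21): L=103 R=187
Round 2 (k=45): L=187 R=129
Round 3 (k=44): L=129 R=136
Round 4 (k=25): L=136 R=206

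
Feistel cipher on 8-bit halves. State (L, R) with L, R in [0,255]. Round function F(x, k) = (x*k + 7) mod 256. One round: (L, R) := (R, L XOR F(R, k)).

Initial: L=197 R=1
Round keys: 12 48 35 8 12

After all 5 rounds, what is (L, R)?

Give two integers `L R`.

Answer: 89 220

Derivation:
Round 1 (k=12): L=1 R=214
Round 2 (k=48): L=214 R=38
Round 3 (k=35): L=38 R=239
Round 4 (k=8): L=239 R=89
Round 5 (k=12): L=89 R=220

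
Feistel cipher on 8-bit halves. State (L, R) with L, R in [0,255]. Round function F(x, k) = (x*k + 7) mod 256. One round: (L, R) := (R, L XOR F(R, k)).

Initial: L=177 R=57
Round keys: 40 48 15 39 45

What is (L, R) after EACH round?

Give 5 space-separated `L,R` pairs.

Answer: 57,94 94,158 158,23 23,22 22,242

Derivation:
Round 1 (k=40): L=57 R=94
Round 2 (k=48): L=94 R=158
Round 3 (k=15): L=158 R=23
Round 4 (k=39): L=23 R=22
Round 5 (k=45): L=22 R=242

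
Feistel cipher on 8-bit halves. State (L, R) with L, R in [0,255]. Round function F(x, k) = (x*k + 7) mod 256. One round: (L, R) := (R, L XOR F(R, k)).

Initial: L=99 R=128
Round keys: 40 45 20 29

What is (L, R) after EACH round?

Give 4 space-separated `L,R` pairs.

Round 1 (k=40): L=128 R=100
Round 2 (k=45): L=100 R=27
Round 3 (k=20): L=27 R=71
Round 4 (k=29): L=71 R=9

Answer: 128,100 100,27 27,71 71,9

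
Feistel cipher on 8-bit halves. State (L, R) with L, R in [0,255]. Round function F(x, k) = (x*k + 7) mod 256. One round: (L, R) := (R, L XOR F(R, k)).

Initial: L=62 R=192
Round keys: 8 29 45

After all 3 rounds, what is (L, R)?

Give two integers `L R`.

Answer: 188 42

Derivation:
Round 1 (k=8): L=192 R=57
Round 2 (k=29): L=57 R=188
Round 3 (k=45): L=188 R=42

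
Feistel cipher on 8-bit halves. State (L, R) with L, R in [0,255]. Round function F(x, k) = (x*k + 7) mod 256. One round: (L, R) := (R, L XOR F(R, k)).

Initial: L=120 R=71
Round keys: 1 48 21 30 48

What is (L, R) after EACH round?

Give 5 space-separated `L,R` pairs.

Round 1 (k=1): L=71 R=54
Round 2 (k=48): L=54 R=96
Round 3 (k=21): L=96 R=209
Round 4 (k=30): L=209 R=229
Round 5 (k=48): L=229 R=38

Answer: 71,54 54,96 96,209 209,229 229,38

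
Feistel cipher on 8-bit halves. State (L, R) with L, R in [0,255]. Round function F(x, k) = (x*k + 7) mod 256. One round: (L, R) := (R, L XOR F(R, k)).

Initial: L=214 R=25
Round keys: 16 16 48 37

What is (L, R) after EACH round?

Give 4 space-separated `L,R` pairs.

Round 1 (k=16): L=25 R=65
Round 2 (k=16): L=65 R=14
Round 3 (k=48): L=14 R=230
Round 4 (k=37): L=230 R=75

Answer: 25,65 65,14 14,230 230,75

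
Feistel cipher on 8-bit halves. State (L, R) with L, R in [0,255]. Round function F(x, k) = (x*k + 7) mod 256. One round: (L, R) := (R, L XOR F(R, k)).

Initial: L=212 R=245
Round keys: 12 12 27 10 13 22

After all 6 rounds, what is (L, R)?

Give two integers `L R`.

Round 1 (k=12): L=245 R=87
Round 2 (k=12): L=87 R=238
Round 3 (k=27): L=238 R=118
Round 4 (k=10): L=118 R=77
Round 5 (k=13): L=77 R=134
Round 6 (k=22): L=134 R=198

Answer: 134 198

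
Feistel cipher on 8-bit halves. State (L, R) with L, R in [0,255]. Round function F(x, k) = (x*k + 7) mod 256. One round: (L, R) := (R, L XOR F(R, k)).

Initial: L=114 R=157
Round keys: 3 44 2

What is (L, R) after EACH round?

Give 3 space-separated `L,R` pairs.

Answer: 157,172 172,10 10,183

Derivation:
Round 1 (k=3): L=157 R=172
Round 2 (k=44): L=172 R=10
Round 3 (k=2): L=10 R=183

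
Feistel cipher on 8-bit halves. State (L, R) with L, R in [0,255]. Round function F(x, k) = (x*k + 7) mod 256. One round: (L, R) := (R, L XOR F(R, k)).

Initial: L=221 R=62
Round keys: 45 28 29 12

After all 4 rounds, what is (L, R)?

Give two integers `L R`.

Round 1 (k=45): L=62 R=48
Round 2 (k=28): L=48 R=121
Round 3 (k=29): L=121 R=140
Round 4 (k=12): L=140 R=238

Answer: 140 238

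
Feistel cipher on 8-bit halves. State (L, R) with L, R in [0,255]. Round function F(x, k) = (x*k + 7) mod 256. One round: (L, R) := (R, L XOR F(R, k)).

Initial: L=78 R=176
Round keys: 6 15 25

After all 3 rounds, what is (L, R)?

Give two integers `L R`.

Round 1 (k=6): L=176 R=105
Round 2 (k=15): L=105 R=158
Round 3 (k=25): L=158 R=28

Answer: 158 28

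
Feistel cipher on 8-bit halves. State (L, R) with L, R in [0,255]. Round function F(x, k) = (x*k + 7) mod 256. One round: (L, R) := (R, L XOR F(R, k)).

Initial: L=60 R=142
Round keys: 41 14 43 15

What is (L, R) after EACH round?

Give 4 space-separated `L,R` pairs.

Answer: 142,249 249,43 43,185 185,245

Derivation:
Round 1 (k=41): L=142 R=249
Round 2 (k=14): L=249 R=43
Round 3 (k=43): L=43 R=185
Round 4 (k=15): L=185 R=245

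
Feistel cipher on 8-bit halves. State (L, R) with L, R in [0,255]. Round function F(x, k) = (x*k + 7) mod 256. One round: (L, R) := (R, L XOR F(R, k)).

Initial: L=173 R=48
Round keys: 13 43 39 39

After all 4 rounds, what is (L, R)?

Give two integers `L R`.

Round 1 (k=13): L=48 R=218
Round 2 (k=43): L=218 R=149
Round 3 (k=39): L=149 R=96
Round 4 (k=39): L=96 R=50

Answer: 96 50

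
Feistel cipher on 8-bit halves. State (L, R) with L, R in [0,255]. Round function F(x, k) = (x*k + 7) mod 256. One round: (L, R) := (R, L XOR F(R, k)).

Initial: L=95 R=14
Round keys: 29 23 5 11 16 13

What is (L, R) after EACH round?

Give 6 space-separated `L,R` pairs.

Answer: 14,194 194,123 123,172 172,16 16,171 171,166

Derivation:
Round 1 (k=29): L=14 R=194
Round 2 (k=23): L=194 R=123
Round 3 (k=5): L=123 R=172
Round 4 (k=11): L=172 R=16
Round 5 (k=16): L=16 R=171
Round 6 (k=13): L=171 R=166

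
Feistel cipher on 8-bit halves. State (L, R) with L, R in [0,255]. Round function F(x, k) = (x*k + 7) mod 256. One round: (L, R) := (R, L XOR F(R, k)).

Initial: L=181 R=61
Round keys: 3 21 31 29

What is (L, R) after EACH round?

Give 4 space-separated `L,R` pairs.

Answer: 61,11 11,211 211,159 159,217

Derivation:
Round 1 (k=3): L=61 R=11
Round 2 (k=21): L=11 R=211
Round 3 (k=31): L=211 R=159
Round 4 (k=29): L=159 R=217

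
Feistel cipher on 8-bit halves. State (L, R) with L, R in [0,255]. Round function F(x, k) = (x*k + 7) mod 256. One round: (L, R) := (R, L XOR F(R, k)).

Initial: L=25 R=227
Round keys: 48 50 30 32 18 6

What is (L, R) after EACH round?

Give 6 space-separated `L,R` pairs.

Answer: 227,142 142,32 32,73 73,7 7,204 204,200

Derivation:
Round 1 (k=48): L=227 R=142
Round 2 (k=50): L=142 R=32
Round 3 (k=30): L=32 R=73
Round 4 (k=32): L=73 R=7
Round 5 (k=18): L=7 R=204
Round 6 (k=6): L=204 R=200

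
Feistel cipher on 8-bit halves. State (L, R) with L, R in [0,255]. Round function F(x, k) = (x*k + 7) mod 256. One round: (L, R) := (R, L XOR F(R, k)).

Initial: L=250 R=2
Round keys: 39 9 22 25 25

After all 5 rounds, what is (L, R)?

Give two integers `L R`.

Round 1 (k=39): L=2 R=175
Round 2 (k=9): L=175 R=44
Round 3 (k=22): L=44 R=96
Round 4 (k=25): L=96 R=75
Round 5 (k=25): L=75 R=58

Answer: 75 58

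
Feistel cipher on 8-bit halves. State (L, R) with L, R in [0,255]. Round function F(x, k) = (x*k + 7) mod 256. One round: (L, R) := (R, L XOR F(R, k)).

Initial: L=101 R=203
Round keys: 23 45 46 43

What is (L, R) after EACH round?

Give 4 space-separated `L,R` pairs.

Answer: 203,33 33,31 31,184 184,240

Derivation:
Round 1 (k=23): L=203 R=33
Round 2 (k=45): L=33 R=31
Round 3 (k=46): L=31 R=184
Round 4 (k=43): L=184 R=240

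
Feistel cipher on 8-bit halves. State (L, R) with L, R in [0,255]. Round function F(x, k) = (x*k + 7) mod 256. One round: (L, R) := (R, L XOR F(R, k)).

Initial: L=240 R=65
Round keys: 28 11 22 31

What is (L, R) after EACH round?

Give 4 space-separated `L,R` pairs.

Answer: 65,211 211,89 89,126 126,16

Derivation:
Round 1 (k=28): L=65 R=211
Round 2 (k=11): L=211 R=89
Round 3 (k=22): L=89 R=126
Round 4 (k=31): L=126 R=16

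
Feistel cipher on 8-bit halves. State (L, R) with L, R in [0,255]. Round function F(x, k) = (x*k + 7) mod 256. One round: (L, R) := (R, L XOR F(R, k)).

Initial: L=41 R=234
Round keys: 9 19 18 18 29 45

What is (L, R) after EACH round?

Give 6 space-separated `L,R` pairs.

Round 1 (k=9): L=234 R=104
Round 2 (k=19): L=104 R=85
Round 3 (k=18): L=85 R=105
Round 4 (k=18): L=105 R=60
Round 5 (k=29): L=60 R=186
Round 6 (k=45): L=186 R=133

Answer: 234,104 104,85 85,105 105,60 60,186 186,133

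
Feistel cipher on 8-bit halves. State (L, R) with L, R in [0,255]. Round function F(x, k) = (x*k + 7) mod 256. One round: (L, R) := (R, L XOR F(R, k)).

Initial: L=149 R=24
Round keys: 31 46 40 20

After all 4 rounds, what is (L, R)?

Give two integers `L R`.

Round 1 (k=31): L=24 R=122
Round 2 (k=46): L=122 R=235
Round 3 (k=40): L=235 R=197
Round 4 (k=20): L=197 R=128

Answer: 197 128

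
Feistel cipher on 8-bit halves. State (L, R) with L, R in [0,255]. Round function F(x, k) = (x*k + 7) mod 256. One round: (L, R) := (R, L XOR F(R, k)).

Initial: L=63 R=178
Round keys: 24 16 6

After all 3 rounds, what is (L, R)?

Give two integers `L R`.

Round 1 (k=24): L=178 R=136
Round 2 (k=16): L=136 R=53
Round 3 (k=6): L=53 R=205

Answer: 53 205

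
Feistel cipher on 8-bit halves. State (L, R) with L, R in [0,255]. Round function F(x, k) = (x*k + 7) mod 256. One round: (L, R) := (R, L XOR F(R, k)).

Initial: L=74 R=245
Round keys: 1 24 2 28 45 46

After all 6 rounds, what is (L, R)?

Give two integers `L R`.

Round 1 (k=1): L=245 R=182
Round 2 (k=24): L=182 R=226
Round 3 (k=2): L=226 R=125
Round 4 (k=28): L=125 R=81
Round 5 (k=45): L=81 R=57
Round 6 (k=46): L=57 R=20

Answer: 57 20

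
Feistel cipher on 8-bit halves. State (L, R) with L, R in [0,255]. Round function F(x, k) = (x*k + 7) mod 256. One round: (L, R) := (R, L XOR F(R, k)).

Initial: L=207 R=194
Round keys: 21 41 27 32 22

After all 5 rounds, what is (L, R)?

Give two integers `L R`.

Answer: 112 77

Derivation:
Round 1 (k=21): L=194 R=62
Round 2 (k=41): L=62 R=55
Round 3 (k=27): L=55 R=234
Round 4 (k=32): L=234 R=112
Round 5 (k=22): L=112 R=77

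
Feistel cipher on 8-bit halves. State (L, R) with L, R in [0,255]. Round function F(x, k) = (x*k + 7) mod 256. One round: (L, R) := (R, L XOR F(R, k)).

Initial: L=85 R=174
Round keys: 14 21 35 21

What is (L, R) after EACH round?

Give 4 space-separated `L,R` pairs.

Answer: 174,222 222,147 147,254 254,78

Derivation:
Round 1 (k=14): L=174 R=222
Round 2 (k=21): L=222 R=147
Round 3 (k=35): L=147 R=254
Round 4 (k=21): L=254 R=78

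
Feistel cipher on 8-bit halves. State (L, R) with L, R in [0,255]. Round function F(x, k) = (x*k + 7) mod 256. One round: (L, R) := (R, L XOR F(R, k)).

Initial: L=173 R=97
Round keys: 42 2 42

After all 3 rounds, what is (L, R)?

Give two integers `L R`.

Round 1 (k=42): L=97 R=92
Round 2 (k=2): L=92 R=222
Round 3 (k=42): L=222 R=47

Answer: 222 47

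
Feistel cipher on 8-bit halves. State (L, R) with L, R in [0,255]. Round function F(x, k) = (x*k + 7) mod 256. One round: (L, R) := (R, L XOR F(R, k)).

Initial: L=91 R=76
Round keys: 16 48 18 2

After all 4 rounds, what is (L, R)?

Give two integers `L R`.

Round 1 (k=16): L=76 R=156
Round 2 (k=48): L=156 R=11
Round 3 (k=18): L=11 R=81
Round 4 (k=2): L=81 R=162

Answer: 81 162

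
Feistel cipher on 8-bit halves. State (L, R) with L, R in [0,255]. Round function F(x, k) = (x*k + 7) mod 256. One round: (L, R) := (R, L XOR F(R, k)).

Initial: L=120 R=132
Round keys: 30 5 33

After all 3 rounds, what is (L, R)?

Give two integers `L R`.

Round 1 (k=30): L=132 R=7
Round 2 (k=5): L=7 R=174
Round 3 (k=33): L=174 R=114

Answer: 174 114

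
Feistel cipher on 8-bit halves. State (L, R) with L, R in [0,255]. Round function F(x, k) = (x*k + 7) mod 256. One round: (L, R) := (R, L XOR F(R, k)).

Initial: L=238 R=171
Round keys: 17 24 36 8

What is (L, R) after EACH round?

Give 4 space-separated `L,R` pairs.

Round 1 (k=17): L=171 R=140
Round 2 (k=24): L=140 R=140
Round 3 (k=36): L=140 R=59
Round 4 (k=8): L=59 R=83

Answer: 171,140 140,140 140,59 59,83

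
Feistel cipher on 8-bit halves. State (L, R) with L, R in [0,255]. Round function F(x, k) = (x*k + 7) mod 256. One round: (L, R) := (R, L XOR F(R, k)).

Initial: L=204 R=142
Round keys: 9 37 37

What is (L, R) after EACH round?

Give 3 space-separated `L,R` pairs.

Round 1 (k=9): L=142 R=201
Round 2 (k=37): L=201 R=154
Round 3 (k=37): L=154 R=128

Answer: 142,201 201,154 154,128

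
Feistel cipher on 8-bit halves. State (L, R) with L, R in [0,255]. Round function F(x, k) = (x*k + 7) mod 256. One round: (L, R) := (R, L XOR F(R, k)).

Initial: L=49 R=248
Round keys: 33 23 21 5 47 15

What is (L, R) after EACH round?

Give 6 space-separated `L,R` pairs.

Answer: 248,206 206,113 113,130 130,224 224,165 165,82

Derivation:
Round 1 (k=33): L=248 R=206
Round 2 (k=23): L=206 R=113
Round 3 (k=21): L=113 R=130
Round 4 (k=5): L=130 R=224
Round 5 (k=47): L=224 R=165
Round 6 (k=15): L=165 R=82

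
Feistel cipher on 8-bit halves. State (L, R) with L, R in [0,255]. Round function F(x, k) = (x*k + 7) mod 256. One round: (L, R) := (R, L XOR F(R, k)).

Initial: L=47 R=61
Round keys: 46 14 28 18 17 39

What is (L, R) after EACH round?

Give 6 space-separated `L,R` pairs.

Answer: 61,210 210,190 190,29 29,175 175,187 187,43

Derivation:
Round 1 (k=46): L=61 R=210
Round 2 (k=14): L=210 R=190
Round 3 (k=28): L=190 R=29
Round 4 (k=18): L=29 R=175
Round 5 (k=17): L=175 R=187
Round 6 (k=39): L=187 R=43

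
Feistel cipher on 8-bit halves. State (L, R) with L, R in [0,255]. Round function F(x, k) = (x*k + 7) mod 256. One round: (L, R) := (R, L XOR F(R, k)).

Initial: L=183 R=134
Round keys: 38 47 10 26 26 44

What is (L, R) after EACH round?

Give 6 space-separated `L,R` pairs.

Round 1 (k=38): L=134 R=92
Round 2 (k=47): L=92 R=109
Round 3 (k=10): L=109 R=21
Round 4 (k=26): L=21 R=68
Round 5 (k=26): L=68 R=250
Round 6 (k=44): L=250 R=187

Answer: 134,92 92,109 109,21 21,68 68,250 250,187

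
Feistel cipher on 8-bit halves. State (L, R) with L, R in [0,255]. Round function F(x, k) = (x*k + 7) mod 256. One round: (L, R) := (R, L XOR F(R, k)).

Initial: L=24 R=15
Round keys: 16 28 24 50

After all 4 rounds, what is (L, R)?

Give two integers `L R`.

Round 1 (k=16): L=15 R=239
Round 2 (k=28): L=239 R=36
Round 3 (k=24): L=36 R=136
Round 4 (k=50): L=136 R=179

Answer: 136 179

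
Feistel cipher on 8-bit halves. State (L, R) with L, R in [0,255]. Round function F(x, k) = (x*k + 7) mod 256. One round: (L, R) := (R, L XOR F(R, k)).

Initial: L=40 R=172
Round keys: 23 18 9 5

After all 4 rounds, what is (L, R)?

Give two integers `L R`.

Answer: 83 215

Derivation:
Round 1 (k=23): L=172 R=83
Round 2 (k=18): L=83 R=113
Round 3 (k=9): L=113 R=83
Round 4 (k=5): L=83 R=215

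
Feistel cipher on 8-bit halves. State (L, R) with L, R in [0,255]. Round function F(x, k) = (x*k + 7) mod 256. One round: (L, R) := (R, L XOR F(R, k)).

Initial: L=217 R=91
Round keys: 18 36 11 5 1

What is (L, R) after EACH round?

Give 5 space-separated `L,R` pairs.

Round 1 (k=18): L=91 R=180
Round 2 (k=36): L=180 R=12
Round 3 (k=11): L=12 R=63
Round 4 (k=5): L=63 R=78
Round 5 (k=1): L=78 R=106

Answer: 91,180 180,12 12,63 63,78 78,106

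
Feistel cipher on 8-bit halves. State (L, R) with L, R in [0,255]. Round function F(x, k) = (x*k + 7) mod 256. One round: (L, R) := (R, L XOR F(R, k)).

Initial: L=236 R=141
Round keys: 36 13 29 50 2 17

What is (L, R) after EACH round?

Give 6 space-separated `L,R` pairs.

Answer: 141,55 55,95 95,253 253,46 46,158 158,171

Derivation:
Round 1 (k=36): L=141 R=55
Round 2 (k=13): L=55 R=95
Round 3 (k=29): L=95 R=253
Round 4 (k=50): L=253 R=46
Round 5 (k=2): L=46 R=158
Round 6 (k=17): L=158 R=171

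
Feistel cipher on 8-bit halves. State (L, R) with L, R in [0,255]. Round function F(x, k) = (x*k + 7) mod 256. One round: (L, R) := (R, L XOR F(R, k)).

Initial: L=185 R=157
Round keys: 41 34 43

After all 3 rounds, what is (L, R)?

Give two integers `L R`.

Answer: 76 94

Derivation:
Round 1 (k=41): L=157 R=149
Round 2 (k=34): L=149 R=76
Round 3 (k=43): L=76 R=94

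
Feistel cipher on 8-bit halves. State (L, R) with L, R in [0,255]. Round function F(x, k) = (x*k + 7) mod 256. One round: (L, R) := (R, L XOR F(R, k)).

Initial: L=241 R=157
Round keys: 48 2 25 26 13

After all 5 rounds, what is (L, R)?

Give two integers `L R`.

Round 1 (k=48): L=157 R=134
Round 2 (k=2): L=134 R=142
Round 3 (k=25): L=142 R=99
Round 4 (k=26): L=99 R=155
Round 5 (k=13): L=155 R=133

Answer: 155 133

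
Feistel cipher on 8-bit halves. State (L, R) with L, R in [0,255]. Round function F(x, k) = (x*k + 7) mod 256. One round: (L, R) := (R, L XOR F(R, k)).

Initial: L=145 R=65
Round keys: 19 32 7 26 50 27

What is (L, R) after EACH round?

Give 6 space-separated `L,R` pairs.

Answer: 65,75 75,38 38,90 90,13 13,203 203,125

Derivation:
Round 1 (k=19): L=65 R=75
Round 2 (k=32): L=75 R=38
Round 3 (k=7): L=38 R=90
Round 4 (k=26): L=90 R=13
Round 5 (k=50): L=13 R=203
Round 6 (k=27): L=203 R=125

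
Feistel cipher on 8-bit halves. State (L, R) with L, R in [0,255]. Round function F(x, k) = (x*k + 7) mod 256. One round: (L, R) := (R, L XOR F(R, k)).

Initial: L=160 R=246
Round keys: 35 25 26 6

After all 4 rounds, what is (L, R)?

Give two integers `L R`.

Answer: 26 189

Derivation:
Round 1 (k=35): L=246 R=9
Round 2 (k=25): L=9 R=30
Round 3 (k=26): L=30 R=26
Round 4 (k=6): L=26 R=189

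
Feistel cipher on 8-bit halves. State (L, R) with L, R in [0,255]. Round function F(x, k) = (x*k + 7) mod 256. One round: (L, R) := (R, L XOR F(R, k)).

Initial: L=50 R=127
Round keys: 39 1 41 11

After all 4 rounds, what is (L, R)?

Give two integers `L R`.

Round 1 (k=39): L=127 R=82
Round 2 (k=1): L=82 R=38
Round 3 (k=41): L=38 R=79
Round 4 (k=11): L=79 R=74

Answer: 79 74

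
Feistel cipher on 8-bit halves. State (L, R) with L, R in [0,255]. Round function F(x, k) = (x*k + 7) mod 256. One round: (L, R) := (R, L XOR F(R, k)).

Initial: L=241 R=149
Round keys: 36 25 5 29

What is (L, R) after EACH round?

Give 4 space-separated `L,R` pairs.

Round 1 (k=36): L=149 R=10
Round 2 (k=25): L=10 R=148
Round 3 (k=5): L=148 R=225
Round 4 (k=29): L=225 R=16

Answer: 149,10 10,148 148,225 225,16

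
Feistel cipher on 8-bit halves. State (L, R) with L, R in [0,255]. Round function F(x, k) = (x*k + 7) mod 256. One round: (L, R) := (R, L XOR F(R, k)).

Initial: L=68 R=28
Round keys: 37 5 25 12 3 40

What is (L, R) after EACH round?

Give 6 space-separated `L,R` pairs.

Answer: 28,87 87,166 166,106 106,89 89,120 120,158

Derivation:
Round 1 (k=37): L=28 R=87
Round 2 (k=5): L=87 R=166
Round 3 (k=25): L=166 R=106
Round 4 (k=12): L=106 R=89
Round 5 (k=3): L=89 R=120
Round 6 (k=40): L=120 R=158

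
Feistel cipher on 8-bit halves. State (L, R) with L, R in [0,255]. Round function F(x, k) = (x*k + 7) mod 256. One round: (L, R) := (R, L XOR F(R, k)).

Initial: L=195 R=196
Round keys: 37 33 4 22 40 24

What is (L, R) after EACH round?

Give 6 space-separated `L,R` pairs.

Answer: 196,152 152,91 91,235 235,98 98,188 188,197

Derivation:
Round 1 (k=37): L=196 R=152
Round 2 (k=33): L=152 R=91
Round 3 (k=4): L=91 R=235
Round 4 (k=22): L=235 R=98
Round 5 (k=40): L=98 R=188
Round 6 (k=24): L=188 R=197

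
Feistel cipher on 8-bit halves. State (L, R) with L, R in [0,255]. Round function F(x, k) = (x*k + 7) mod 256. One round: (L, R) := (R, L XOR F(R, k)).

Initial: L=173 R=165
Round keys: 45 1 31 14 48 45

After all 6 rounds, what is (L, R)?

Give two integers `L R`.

Answer: 60 219

Derivation:
Round 1 (k=45): L=165 R=165
Round 2 (k=1): L=165 R=9
Round 3 (k=31): L=9 R=187
Round 4 (k=14): L=187 R=72
Round 5 (k=48): L=72 R=60
Round 6 (k=45): L=60 R=219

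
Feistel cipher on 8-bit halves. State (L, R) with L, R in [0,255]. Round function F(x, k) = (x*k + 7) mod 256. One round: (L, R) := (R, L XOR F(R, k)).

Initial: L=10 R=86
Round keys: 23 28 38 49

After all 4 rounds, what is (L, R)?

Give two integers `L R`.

Answer: 254 200

Derivation:
Round 1 (k=23): L=86 R=203
Round 2 (k=28): L=203 R=109
Round 3 (k=38): L=109 R=254
Round 4 (k=49): L=254 R=200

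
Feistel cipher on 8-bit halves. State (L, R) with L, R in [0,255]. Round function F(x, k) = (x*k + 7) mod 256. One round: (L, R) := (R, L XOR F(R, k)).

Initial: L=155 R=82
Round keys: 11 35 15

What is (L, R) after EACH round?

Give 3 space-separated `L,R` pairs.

Answer: 82,22 22,91 91,74

Derivation:
Round 1 (k=11): L=82 R=22
Round 2 (k=35): L=22 R=91
Round 3 (k=15): L=91 R=74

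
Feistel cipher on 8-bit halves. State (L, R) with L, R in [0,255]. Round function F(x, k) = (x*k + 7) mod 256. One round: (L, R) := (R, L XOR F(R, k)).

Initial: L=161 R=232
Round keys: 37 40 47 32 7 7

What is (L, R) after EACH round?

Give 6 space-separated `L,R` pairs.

Answer: 232,46 46,223 223,214 214,24 24,121 121,78

Derivation:
Round 1 (k=37): L=232 R=46
Round 2 (k=40): L=46 R=223
Round 3 (k=47): L=223 R=214
Round 4 (k=32): L=214 R=24
Round 5 (k=7): L=24 R=121
Round 6 (k=7): L=121 R=78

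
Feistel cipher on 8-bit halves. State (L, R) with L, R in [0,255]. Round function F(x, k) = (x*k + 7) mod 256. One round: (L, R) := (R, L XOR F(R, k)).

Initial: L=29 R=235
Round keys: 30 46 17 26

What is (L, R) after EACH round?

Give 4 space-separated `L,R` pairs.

Round 1 (k=30): L=235 R=140
Round 2 (k=46): L=140 R=196
Round 3 (k=17): L=196 R=135
Round 4 (k=26): L=135 R=121

Answer: 235,140 140,196 196,135 135,121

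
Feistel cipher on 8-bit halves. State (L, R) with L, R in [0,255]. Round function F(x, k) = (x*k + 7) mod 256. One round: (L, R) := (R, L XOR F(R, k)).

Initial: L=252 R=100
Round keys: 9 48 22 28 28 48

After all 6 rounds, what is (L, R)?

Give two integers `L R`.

Round 1 (k=9): L=100 R=119
Round 2 (k=48): L=119 R=51
Round 3 (k=22): L=51 R=30
Round 4 (k=28): L=30 R=124
Round 5 (k=28): L=124 R=137
Round 6 (k=48): L=137 R=203

Answer: 137 203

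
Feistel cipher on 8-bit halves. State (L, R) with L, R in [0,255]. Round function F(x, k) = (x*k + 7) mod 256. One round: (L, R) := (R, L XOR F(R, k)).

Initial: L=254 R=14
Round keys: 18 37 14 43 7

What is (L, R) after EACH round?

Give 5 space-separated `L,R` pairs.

Round 1 (k=18): L=14 R=253
Round 2 (k=37): L=253 R=150
Round 3 (k=14): L=150 R=198
Round 4 (k=43): L=198 R=223
Round 5 (k=7): L=223 R=230

Answer: 14,253 253,150 150,198 198,223 223,230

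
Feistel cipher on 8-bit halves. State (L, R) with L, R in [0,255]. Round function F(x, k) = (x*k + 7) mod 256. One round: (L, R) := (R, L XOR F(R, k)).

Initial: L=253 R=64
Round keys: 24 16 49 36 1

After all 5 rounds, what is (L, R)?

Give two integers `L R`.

Answer: 112 179

Derivation:
Round 1 (k=24): L=64 R=250
Round 2 (k=16): L=250 R=231
Round 3 (k=49): L=231 R=196
Round 4 (k=36): L=196 R=112
Round 5 (k=1): L=112 R=179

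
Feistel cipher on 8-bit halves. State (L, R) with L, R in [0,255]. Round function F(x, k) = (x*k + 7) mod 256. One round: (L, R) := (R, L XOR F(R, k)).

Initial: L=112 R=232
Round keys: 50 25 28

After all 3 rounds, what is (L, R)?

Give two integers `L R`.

Answer: 62 232

Derivation:
Round 1 (k=50): L=232 R=39
Round 2 (k=25): L=39 R=62
Round 3 (k=28): L=62 R=232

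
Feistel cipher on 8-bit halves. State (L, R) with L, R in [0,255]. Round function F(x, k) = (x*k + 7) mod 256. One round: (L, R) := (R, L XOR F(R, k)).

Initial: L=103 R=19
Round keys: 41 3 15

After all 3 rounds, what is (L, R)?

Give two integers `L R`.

Round 1 (k=41): L=19 R=117
Round 2 (k=3): L=117 R=117
Round 3 (k=15): L=117 R=151

Answer: 117 151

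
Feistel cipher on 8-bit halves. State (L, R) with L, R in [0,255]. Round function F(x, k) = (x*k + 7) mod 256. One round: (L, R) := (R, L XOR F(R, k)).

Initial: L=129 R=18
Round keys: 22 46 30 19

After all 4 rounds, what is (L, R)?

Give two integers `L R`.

Round 1 (k=22): L=18 R=18
Round 2 (k=46): L=18 R=81
Round 3 (k=30): L=81 R=151
Round 4 (k=19): L=151 R=109

Answer: 151 109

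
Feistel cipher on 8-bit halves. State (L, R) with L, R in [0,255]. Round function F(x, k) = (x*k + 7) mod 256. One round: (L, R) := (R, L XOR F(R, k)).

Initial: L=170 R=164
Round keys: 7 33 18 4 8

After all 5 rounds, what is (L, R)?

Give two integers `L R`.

Round 1 (k=7): L=164 R=41
Round 2 (k=33): L=41 R=244
Round 3 (k=18): L=244 R=6
Round 4 (k=4): L=6 R=235
Round 5 (k=8): L=235 R=89

Answer: 235 89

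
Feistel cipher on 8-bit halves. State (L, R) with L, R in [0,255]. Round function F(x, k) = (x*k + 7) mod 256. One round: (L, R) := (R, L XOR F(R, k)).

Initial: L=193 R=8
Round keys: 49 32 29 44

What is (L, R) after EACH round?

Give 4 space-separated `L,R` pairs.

Round 1 (k=49): L=8 R=78
Round 2 (k=32): L=78 R=207
Round 3 (k=29): L=207 R=52
Round 4 (k=44): L=52 R=56

Answer: 8,78 78,207 207,52 52,56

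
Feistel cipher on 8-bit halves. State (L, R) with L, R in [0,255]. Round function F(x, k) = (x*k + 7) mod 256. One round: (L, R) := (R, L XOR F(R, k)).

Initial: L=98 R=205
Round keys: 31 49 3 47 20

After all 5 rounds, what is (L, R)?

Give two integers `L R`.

Answer: 96 226

Derivation:
Round 1 (k=31): L=205 R=184
Round 2 (k=49): L=184 R=242
Round 3 (k=3): L=242 R=101
Round 4 (k=47): L=101 R=96
Round 5 (k=20): L=96 R=226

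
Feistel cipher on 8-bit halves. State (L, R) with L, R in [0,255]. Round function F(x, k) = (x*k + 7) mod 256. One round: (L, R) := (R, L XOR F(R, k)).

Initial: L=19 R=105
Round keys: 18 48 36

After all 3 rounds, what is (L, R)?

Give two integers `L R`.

Answer: 142 133

Derivation:
Round 1 (k=18): L=105 R=122
Round 2 (k=48): L=122 R=142
Round 3 (k=36): L=142 R=133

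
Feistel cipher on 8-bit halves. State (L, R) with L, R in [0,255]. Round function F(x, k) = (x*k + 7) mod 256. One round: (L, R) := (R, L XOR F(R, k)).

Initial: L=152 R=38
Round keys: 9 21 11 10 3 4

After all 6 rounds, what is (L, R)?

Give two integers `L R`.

Round 1 (k=9): L=38 R=197
Round 2 (k=21): L=197 R=22
Round 3 (k=11): L=22 R=60
Round 4 (k=10): L=60 R=73
Round 5 (k=3): L=73 R=222
Round 6 (k=4): L=222 R=54

Answer: 222 54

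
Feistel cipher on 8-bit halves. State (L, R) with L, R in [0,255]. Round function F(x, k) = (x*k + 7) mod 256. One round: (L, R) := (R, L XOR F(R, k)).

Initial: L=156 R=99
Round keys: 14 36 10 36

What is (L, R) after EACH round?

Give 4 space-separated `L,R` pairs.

Round 1 (k=14): L=99 R=237
Round 2 (k=36): L=237 R=56
Round 3 (k=10): L=56 R=218
Round 4 (k=36): L=218 R=151

Answer: 99,237 237,56 56,218 218,151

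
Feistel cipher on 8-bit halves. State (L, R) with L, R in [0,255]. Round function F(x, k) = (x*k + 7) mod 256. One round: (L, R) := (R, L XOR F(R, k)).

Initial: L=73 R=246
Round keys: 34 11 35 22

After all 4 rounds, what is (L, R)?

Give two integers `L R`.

Answer: 250 176

Derivation:
Round 1 (k=34): L=246 R=250
Round 2 (k=11): L=250 R=51
Round 3 (k=35): L=51 R=250
Round 4 (k=22): L=250 R=176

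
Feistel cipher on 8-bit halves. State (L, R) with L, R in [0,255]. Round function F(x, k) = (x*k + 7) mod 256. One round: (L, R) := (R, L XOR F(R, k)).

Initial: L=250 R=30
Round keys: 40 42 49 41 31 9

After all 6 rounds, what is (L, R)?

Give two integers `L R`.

Answer: 113 117

Derivation:
Round 1 (k=40): L=30 R=77
Round 2 (k=42): L=77 R=183
Round 3 (k=49): L=183 R=67
Round 4 (k=41): L=67 R=117
Round 5 (k=31): L=117 R=113
Round 6 (k=9): L=113 R=117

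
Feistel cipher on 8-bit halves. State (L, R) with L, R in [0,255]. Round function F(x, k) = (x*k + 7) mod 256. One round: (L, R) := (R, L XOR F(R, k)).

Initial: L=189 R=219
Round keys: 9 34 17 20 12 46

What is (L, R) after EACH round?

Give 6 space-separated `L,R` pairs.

Answer: 219,7 7,46 46,18 18,65 65,1 1,116

Derivation:
Round 1 (k=9): L=219 R=7
Round 2 (k=34): L=7 R=46
Round 3 (k=17): L=46 R=18
Round 4 (k=20): L=18 R=65
Round 5 (k=12): L=65 R=1
Round 6 (k=46): L=1 R=116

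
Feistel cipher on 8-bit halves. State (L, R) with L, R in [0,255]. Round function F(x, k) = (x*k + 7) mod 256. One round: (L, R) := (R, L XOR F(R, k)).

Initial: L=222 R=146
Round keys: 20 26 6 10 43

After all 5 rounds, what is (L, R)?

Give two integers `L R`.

Round 1 (k=20): L=146 R=177
Round 2 (k=26): L=177 R=147
Round 3 (k=6): L=147 R=200
Round 4 (k=10): L=200 R=68
Round 5 (k=43): L=68 R=187

Answer: 68 187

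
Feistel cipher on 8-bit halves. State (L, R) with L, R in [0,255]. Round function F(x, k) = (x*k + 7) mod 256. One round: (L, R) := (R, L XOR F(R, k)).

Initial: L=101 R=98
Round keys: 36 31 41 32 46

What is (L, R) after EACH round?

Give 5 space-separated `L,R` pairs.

Round 1 (k=36): L=98 R=170
Round 2 (k=31): L=170 R=255
Round 3 (k=41): L=255 R=116
Round 4 (k=32): L=116 R=120
Round 5 (k=46): L=120 R=227

Answer: 98,170 170,255 255,116 116,120 120,227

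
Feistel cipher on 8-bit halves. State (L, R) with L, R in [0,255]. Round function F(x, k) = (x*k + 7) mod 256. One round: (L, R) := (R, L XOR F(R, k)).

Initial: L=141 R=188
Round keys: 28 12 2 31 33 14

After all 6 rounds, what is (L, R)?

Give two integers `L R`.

Round 1 (k=28): L=188 R=26
Round 2 (k=12): L=26 R=131
Round 3 (k=2): L=131 R=23
Round 4 (k=31): L=23 R=83
Round 5 (k=33): L=83 R=173
Round 6 (k=14): L=173 R=46

Answer: 173 46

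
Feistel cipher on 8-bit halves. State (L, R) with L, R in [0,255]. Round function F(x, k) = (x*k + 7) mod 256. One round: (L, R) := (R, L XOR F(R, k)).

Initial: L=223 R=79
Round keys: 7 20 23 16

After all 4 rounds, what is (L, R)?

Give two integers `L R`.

Answer: 68 187

Derivation:
Round 1 (k=7): L=79 R=239
Round 2 (k=20): L=239 R=252
Round 3 (k=23): L=252 R=68
Round 4 (k=16): L=68 R=187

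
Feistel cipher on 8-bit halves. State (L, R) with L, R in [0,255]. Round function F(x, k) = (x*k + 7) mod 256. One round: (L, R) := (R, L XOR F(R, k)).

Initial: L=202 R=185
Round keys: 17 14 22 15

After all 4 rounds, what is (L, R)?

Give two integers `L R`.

Round 1 (k=17): L=185 R=154
Round 2 (k=14): L=154 R=202
Round 3 (k=22): L=202 R=249
Round 4 (k=15): L=249 R=84

Answer: 249 84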